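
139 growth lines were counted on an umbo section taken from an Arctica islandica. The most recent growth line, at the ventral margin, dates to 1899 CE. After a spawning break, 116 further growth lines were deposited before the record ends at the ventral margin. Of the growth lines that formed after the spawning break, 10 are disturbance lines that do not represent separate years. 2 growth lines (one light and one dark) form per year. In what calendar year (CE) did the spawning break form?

116 growth lines post-date the spawning break.
Excluding 10 false growth lines: 116 − 10 = 106.
Dividing by 2 growth lines per year: 106 / 2 = 53 years.
1899 − 53 = 1846 CE.

1846 CE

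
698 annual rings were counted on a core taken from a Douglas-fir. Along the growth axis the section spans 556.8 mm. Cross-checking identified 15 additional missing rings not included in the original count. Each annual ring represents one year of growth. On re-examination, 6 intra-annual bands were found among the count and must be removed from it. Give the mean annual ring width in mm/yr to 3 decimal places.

Correcting the raw count gives 698 − 6 + 15 = 707 true annual rings.
Extension rate ≈ 556.8 / 707 = 0.788 mm/yr.

0.788 mm/yr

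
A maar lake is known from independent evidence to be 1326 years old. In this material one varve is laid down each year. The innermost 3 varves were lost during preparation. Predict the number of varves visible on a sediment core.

At one varve per year, 1326 years correspond to 1326 varves.
Subtracting the 3 varves not captured gives 1326 − 3 = 1323 varves in the record.

1323 varves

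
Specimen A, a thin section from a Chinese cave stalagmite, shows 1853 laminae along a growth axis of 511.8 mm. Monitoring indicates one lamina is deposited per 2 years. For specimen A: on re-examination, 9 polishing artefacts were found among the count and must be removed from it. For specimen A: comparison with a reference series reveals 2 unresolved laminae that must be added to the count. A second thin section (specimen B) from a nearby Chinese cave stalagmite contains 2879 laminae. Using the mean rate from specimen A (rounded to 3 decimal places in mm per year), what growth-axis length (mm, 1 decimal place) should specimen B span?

Specimen A: true lamina count = 1853 − 9 + 2 = 1846.
Specimen A: multiplying by 2 years per lamina: 1846 × 2 = 3692 years.
A: 511.8 mm over 3692 years gives 511.8 / 3692 ≈ 0.139 mm/year.
Specimen B: 2879 laminae at 2 years each span 2879 × 2 = 5758 years. B's length ≈ 0.139 × 5758 = 800.4 mm.

800.4 mm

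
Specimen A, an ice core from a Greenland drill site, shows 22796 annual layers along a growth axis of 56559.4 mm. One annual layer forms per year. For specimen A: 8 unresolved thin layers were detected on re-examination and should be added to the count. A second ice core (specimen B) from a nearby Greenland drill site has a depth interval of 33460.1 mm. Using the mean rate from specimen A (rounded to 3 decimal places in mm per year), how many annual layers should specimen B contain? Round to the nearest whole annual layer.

Specimen A: adjusted count: 22796 + 8 = 22804 annual layers.
A: 56559.4 mm over 22804 years gives 56559.4 / 22804 ≈ 2.480 mm per year.
Specimen B: 33460.1 mm / 2.480 mm per year = 13491.98 years ≈ 13492 annual layers.

13492 annual layers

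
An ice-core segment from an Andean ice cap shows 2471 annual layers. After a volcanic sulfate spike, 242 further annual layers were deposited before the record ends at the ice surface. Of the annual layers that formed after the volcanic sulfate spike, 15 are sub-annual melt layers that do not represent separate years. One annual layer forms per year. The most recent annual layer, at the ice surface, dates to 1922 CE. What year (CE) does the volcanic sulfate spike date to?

1695 CE

242 annual layers post-date the volcanic sulfate spike.
242 − 15 false = 227 true annual layers after the volcanic sulfate spike.
Counting back 227 years from 1922 CE places the volcanic sulfate spike in 1922 − 227 = 1695 CE.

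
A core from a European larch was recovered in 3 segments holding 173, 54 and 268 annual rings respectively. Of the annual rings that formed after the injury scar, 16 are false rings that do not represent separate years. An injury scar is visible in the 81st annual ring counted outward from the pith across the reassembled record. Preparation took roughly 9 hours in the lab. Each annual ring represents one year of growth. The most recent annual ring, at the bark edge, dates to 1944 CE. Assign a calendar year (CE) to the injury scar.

1546 CE

Total annual rings = 173 + 54 + 268 = 495.
Between annual ring 81 and the bark edge there are 495 − 81 = 414 annual rings.
414 − 16 false = 398 true annual rings after the injury scar.
1944 − 398 = 1546 CE.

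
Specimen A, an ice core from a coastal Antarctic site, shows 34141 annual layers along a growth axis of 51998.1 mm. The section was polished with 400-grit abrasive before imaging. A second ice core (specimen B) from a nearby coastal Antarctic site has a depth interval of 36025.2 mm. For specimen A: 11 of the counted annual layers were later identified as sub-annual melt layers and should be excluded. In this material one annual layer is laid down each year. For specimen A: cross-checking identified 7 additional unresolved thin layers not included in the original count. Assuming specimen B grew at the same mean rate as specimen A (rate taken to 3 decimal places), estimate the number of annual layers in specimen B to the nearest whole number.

Specimen A: correcting the raw count gives 34141 − 11 + 7 = 34137 true annual layers.
A: 51998.1 mm over 34137 years gives 51998.1 / 34137 ≈ 1.523 mm per year.
For B, 36025.2 / 1.523 = 23654.10 years ≈ 23654 annual layers.

23654 annual layers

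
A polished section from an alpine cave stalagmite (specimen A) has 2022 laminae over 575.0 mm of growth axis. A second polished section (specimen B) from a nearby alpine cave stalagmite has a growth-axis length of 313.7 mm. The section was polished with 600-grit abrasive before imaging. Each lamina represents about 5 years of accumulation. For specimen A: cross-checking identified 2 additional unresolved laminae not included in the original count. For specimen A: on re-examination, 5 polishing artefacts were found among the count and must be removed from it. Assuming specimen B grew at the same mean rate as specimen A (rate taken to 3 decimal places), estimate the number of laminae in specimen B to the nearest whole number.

Specimen A: correcting the raw count gives 2022 − 5 + 2 = 2019 true laminae.
Specimen A: multiplying by 5 years per lamina: 2019 × 5 = 10095 years.
A: Mean rate = 575.0 mm / 10095 years ≈ 0.057 mm/year.
For B, 313.7 / 0.057 = 5503.51 years; at 5 years per lamina that is 5503.51 / 5 ≈ 1101 laminae.

1101 laminae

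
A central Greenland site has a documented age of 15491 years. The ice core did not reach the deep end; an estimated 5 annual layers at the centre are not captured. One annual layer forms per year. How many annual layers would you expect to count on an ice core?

15486 annual layers

Expected annual layers over 15491 years: 15491.
15491 − 5 missed = 15486 annual layers expected in the prepared section.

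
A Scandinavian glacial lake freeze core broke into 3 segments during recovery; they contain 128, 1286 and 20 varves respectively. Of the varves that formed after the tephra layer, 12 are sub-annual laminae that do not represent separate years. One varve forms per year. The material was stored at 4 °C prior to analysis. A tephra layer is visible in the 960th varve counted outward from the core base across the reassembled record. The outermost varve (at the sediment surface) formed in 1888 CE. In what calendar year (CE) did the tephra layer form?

1426 CE

Total varves = 128 + 1286 + 20 = 1434.
1434 − 960 = 474 varves lie beyond the tephra layer toward the sediment surface.
Excluding 12 false varves: 474 − 12 = 462.
The varve at the sediment surface is 1888 CE, so the tephra layer dates to 1888 − 462 = 1426 CE.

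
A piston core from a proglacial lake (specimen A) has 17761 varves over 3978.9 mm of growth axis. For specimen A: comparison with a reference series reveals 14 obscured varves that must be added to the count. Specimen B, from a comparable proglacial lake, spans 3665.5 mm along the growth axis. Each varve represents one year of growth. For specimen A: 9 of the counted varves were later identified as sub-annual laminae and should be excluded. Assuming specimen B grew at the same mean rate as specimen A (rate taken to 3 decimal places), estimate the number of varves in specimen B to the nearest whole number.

Specimen A: after corrections the count is 17761 − 9 + 14 = 17766 varves.
A: 3978.9 mm over 17766 years gives 3978.9 / 17766 ≈ 0.224 mm per year.
For B, 3665.5 / 0.224 = 16363.84 years ≈ 16364 varves.

16364 varves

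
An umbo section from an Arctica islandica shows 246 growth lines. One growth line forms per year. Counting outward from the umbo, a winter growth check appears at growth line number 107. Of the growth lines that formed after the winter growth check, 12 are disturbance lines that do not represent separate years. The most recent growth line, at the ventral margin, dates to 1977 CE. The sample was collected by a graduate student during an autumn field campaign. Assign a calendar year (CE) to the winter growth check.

246 − 107 = 139 growth lines lie beyond the winter growth check toward the ventral margin.
139 − 12 false = 127 true growth lines after the winter growth check.
1977 − 127 = 1850 CE.

1850 CE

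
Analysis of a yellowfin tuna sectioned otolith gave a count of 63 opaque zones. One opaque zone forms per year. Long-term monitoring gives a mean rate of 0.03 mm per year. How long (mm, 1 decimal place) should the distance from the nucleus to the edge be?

63 years of growth are recorded.
63 years at 0.03 mm/year gives 0.03 × 63 = 1.9 mm.

1.9 mm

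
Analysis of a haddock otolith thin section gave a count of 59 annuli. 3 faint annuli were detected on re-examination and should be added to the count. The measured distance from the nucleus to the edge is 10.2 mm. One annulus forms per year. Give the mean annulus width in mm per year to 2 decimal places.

After corrections the count is 59 + 3 = 62 annuli.
Extension rate ≈ 10.2 / 62 = 0.16 mm per year.

0.16 mm per year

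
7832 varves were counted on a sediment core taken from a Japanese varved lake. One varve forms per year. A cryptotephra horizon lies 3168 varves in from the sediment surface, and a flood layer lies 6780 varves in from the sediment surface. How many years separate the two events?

3612 years

The two markers are separated by 6780 − 3168 = 3612 varves.
At one varve per year, 3612 years elapsed between them.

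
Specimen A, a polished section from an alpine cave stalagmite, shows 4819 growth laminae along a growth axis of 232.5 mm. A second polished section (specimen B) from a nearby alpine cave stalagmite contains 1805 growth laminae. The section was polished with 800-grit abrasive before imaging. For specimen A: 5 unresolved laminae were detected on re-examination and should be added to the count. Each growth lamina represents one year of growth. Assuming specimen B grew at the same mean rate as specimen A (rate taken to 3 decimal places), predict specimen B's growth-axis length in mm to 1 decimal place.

86.6 mm

Specimen A: after corrections the count is 4819 + 5 = 4824 growth laminae.
A: Extension rate ≈ 232.5 / 4824 = 0.048 mm/year.
Length of B = 0.048 × 1805 = 86.6 mm.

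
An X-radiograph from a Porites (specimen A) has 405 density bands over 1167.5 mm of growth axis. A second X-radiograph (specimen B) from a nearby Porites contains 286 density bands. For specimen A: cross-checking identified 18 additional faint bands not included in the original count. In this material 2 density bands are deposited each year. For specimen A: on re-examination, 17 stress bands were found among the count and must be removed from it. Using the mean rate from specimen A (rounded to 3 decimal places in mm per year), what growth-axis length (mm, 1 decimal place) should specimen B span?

822.4 mm

Specimen A: adjusted count: 405 − 17 + 18 = 406 density bands.
Specimen A: dividing by 2 density bands per year: 406 / 2 = 203 years.
A: 1167.5 mm over 203 years gives 1167.5 / 203 ≈ 5.751 mm/yr.
Specimen B: 286 density bands at 2 per year is 286 / 2 = 143 years. Length of B = 5.751 × 143 = 822.4 mm.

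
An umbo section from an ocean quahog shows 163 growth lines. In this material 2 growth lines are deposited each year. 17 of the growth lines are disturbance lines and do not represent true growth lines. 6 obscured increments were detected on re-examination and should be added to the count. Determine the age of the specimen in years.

76 yr

Correcting the raw count gives 163 − 17 + 6 = 152 true growth lines.
With 2 growth lines per year, 152 / 2 = 76 years.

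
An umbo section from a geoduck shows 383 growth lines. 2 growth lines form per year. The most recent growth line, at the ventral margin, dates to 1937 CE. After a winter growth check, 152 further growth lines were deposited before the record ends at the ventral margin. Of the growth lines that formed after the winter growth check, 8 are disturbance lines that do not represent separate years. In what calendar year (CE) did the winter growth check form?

There are 152 growth lines younger than the winter growth check.
Removing the 8 false growth lines leaves 152 − 8 = 144 true growth lines beyond the winter growth check.
144 growth lines at 2 per year is 144 / 2 = 72 years.
Counting back 72 years from 1937 CE places the winter growth check in 1937 − 72 = 1865 CE.

1865 CE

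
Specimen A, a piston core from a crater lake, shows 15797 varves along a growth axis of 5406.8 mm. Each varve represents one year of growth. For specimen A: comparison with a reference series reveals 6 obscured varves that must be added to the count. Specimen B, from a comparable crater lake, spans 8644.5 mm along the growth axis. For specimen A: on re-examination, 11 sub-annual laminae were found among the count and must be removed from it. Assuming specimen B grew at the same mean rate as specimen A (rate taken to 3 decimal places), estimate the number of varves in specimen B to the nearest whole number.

Specimen A: true varve count = 15797 − 11 + 6 = 15792.
A: Extension rate ≈ 5406.8 / 15792 = 0.342 mm/year.
B spans 8644.5 / 0.342 = 25276.32 years ≈ 25276 varves.

25276 varves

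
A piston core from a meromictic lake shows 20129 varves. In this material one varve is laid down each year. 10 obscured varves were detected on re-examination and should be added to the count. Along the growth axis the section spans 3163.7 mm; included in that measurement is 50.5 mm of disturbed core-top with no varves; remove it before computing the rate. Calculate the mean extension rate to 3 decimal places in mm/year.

Correcting the raw count gives 20129 + 10 = 20139 true varves.
The growth record spans 3163.7 − 50.5 = 3113.2 mm.
Mean rate = 3113.2 mm / 20139 years ≈ 0.155 mm/year.

0.155 mm/year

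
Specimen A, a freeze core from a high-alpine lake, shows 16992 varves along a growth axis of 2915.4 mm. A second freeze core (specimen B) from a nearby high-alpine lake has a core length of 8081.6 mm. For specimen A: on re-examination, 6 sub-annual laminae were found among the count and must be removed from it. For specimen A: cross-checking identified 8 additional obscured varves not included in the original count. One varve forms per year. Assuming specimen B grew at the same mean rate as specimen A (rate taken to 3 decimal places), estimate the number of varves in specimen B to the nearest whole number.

Specimen A: true varve count = 16992 − 6 + 8 = 16994.
A: Mean rate = 2915.4 mm / 16994 years ≈ 0.172 mm per year.
B spans 8081.6 / 0.172 = 46986.05 years ≈ 46986 varves.

46986 varves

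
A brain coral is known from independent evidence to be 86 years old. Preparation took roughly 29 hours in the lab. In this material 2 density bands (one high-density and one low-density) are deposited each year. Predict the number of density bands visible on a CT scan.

With 2 density bands per year, 86 years would produce 86 × 2 = 172 density bands.
So 172 density bands should be present.

172 density bands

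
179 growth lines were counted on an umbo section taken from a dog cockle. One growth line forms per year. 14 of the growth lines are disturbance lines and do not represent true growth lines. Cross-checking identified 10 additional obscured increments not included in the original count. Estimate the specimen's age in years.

Adjusted count: 179 − 14 + 10 = 175 growth lines.
With a one-to-one growth line periodicity this is 175 years.

175 yr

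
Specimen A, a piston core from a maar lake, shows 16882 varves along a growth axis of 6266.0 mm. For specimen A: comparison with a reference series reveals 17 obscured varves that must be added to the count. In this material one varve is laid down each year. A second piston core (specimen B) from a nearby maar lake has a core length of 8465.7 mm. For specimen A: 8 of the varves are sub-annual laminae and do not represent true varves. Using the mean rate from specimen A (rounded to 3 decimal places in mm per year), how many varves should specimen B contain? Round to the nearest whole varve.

22819 varves

Specimen A: correcting the raw count gives 16882 − 8 + 17 = 16891 true varves.
A: Extension rate ≈ 6266.0 / 16891 = 0.371 mm per year.
B spans 8465.7 / 0.371 = 22818.60 years ≈ 22819 varves.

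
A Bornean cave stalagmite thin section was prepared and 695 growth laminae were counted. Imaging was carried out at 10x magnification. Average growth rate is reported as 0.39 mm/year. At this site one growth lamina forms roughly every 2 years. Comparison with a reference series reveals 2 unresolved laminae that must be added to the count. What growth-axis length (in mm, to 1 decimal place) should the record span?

Adjusted count: 695 + 2 = 697 growth laminae.
697 growth laminae at 2 years each span 697 × 2 = 1394 years.
Predicted length = 0.39 mm/year × 1394 years = 543.7 mm.

543.7 mm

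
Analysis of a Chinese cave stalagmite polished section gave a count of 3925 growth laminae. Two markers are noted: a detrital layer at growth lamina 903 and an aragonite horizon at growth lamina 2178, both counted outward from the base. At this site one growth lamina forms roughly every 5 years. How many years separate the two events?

Separation: 2178 − 903 = 1275 growth laminae.
Multiplying by 5 years per growth lamina: 1275 × 5 = 6375 years.

6375 years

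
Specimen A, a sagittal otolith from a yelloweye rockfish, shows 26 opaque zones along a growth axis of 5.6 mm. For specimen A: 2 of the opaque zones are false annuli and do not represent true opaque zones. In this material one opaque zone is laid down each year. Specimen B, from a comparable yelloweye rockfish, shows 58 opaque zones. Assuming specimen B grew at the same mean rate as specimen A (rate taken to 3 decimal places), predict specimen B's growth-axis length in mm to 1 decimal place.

13.5 mm

Specimen A: true opaque zone count = 26 − 2 = 24.
A: 5.6 mm over 24 years gives 5.6 / 24 ≈ 0.233 mm per year.
For B, 0.233 mm/year × 58 years = 13.5 mm.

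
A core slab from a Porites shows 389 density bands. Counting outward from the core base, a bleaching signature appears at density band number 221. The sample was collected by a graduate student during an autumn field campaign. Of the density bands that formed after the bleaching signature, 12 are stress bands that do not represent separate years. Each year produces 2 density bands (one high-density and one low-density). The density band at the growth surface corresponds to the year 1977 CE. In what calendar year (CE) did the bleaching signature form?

1899 CE

389 − 221 = 168 density bands lie beyond the bleaching signature toward the growth surface.
Excluding 12 false density bands: 168 − 12 = 156.
Dividing by 2 density bands per year: 156 / 2 = 78 years.
1977 − 78 = 1899 CE.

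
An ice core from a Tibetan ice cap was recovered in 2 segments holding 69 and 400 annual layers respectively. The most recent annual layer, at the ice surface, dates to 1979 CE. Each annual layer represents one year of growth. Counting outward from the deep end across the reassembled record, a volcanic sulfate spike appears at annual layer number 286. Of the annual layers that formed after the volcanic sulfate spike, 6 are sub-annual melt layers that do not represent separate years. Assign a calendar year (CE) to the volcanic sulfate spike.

1802 CE

Total annual layers = 69 + 400 = 469.
Between annual layer 286 and the ice surface there are 469 − 286 = 183 annual layers.
183 − 6 false = 177 true annual layers after the volcanic sulfate spike.
The annual layer at the ice surface is 1979 CE, so the volcanic sulfate spike dates to 1979 − 177 = 1802 CE.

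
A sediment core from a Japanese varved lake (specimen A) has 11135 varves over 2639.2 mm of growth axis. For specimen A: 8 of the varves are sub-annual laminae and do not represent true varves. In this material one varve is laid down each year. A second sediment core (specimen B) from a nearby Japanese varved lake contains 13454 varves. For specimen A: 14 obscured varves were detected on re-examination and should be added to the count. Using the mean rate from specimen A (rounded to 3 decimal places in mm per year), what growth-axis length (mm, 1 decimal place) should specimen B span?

3188.6 mm

Specimen A: after corrections the count is 11135 − 8 + 14 = 11141 varves.
A: Mean rate = 2639.2 mm / 11141 years ≈ 0.237 mm/year.
For B, 0.237 mm/year × 13454 years = 3188.6 mm.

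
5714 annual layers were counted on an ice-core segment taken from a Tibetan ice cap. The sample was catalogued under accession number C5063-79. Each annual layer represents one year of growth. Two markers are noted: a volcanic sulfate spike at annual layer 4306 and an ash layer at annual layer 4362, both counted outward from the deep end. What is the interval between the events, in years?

56 yr

Separation: 4362 − 4306 = 56 annual layers.
At one annual layer per year, 56 years elapsed between them.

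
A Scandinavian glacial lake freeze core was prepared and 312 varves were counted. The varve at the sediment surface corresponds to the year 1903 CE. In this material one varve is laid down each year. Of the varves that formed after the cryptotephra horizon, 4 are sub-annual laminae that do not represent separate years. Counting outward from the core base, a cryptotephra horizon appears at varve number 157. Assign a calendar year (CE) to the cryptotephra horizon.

The cryptotephra horizon sits at varve 157 from the core base, so 312 − 157 = 155 varves formed after it.
Excluding 4 false varves: 155 − 4 = 151.
Counting back 151 years from 1903 CE places the cryptotephra horizon in 1903 − 151 = 1752 CE.

1752 CE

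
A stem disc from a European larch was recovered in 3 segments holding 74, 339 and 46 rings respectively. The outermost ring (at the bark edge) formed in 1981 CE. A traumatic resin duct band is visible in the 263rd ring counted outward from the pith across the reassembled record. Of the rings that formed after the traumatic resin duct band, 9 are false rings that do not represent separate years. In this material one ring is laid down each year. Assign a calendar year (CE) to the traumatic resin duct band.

1794 CE

Total rings = 74 + 339 + 46 = 459.
Between ring 263 and the bark edge there are 459 − 263 = 196 rings.
Excluding 9 false rings: 196 − 9 = 187.
1981 − 187 = 1794 CE.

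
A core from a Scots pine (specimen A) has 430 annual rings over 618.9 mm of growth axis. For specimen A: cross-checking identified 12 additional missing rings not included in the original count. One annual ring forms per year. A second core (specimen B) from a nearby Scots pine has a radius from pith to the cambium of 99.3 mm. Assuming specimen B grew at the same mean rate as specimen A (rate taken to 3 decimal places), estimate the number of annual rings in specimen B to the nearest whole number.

Specimen A: after corrections the count is 430 + 12 = 442 annual rings.
A: 618.9 mm over 442 years gives 618.9 / 442 ≈ 1.400 mm/yr.
B spans 99.3 / 1.400 = 70.93 years ≈ 71 annual rings.

71 annual rings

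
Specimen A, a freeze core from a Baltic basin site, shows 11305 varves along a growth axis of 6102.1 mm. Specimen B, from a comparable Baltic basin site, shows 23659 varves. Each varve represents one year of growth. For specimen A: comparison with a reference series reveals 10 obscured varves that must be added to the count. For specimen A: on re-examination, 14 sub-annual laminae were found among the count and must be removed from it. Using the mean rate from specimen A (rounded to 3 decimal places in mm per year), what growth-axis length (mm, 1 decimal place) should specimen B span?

Specimen A: correcting the raw count gives 11305 − 14 + 10 = 11301 true varves.
A: 6102.1 mm over 11301 years gives 6102.1 / 11301 ≈ 0.540 mm/yr.
For B, 0.540 mm/year × 23659 years = 12775.9 mm.

12775.9 mm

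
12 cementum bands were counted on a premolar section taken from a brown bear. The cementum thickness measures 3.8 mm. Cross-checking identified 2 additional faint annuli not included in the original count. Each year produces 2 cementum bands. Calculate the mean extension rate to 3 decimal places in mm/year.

0.543 mm/year

Adjusted count: 12 + 2 = 14 cementum bands.
Dividing by 2 cementum bands per year: 14 / 2 = 7 years.
Extension rate ≈ 3.8 / 7 = 0.543 mm/year.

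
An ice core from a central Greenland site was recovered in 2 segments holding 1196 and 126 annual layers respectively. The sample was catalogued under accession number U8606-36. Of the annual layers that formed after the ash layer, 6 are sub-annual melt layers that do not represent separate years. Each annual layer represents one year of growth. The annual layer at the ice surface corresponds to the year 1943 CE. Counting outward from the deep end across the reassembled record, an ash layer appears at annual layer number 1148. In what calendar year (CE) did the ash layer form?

Total annual layers = 1196 + 126 = 1322.
Between annual layer 1148 and the ice surface there are 1322 − 1148 = 174 annual layers.
Removing the 6 false annual layers leaves 174 − 6 = 168 true annual layers beyond the ash layer.
Counting back 168 years from 1943 CE places the ash layer in 1943 − 168 = 1775 CE.

1775 CE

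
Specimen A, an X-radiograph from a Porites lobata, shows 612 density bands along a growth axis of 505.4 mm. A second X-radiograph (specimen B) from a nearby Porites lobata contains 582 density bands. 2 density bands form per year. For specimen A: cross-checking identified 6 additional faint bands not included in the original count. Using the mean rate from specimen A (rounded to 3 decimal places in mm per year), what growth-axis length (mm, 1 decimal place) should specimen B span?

476.1 mm

Specimen A: true density band count = 612 + 6 = 618.
Specimen A: with 2 density bands per year, 618 / 2 = 309 years.
A: 505.4 mm over 309 years gives 505.4 / 309 ≈ 1.636 mm/yr.
Specimen B: with 2 density bands per year, 582 / 2 = 291 years. For B, 1.636 mm/year × 291 years = 476.1 mm.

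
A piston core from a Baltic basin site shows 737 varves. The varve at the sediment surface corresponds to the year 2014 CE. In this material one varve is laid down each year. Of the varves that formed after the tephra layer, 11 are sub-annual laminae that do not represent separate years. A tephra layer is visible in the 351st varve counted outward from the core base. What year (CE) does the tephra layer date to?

737 − 351 = 386 varves lie beyond the tephra layer toward the sediment surface.
386 − 11 false = 375 true varves after the tephra layer.
The varve at the sediment surface is 2014 CE, so the tephra layer dates to 2014 − 375 = 1639 CE.

1639 CE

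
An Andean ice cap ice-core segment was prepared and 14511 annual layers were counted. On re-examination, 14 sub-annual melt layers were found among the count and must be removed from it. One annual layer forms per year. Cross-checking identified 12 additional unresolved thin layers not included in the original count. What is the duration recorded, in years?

14509 years

Adjusted count: 14511 − 14 + 12 = 14509 annual layers.
One annual layer per year makes the duration 14509 years.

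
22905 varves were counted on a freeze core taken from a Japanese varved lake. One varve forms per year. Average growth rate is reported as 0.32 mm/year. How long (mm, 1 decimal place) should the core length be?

The record spans 22905 years at 0.32 mm per year.
Length ≈ 0.32 × 22905 = 7329.6 mm.

7329.6 mm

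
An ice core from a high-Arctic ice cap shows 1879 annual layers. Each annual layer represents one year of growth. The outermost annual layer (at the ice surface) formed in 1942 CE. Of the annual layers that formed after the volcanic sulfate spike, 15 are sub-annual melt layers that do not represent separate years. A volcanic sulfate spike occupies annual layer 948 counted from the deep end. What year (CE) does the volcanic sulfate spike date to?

1879 − 948 = 931 annual layers lie beyond the volcanic sulfate spike toward the ice surface.
Removing the 15 false annual layers leaves 931 − 15 = 916 true annual layers beyond the volcanic sulfate spike.
1942 − 916 = 1026 CE.

1026 CE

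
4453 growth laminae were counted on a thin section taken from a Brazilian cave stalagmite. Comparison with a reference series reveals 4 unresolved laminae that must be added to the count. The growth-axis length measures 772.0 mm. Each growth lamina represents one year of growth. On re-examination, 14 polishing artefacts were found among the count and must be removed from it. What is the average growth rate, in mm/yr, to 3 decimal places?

0.174 mm/yr

After corrections the count is 4453 − 14 + 4 = 4443 growth laminae.
Mean rate = 772.0 mm / 4443 years ≈ 0.174 mm/yr.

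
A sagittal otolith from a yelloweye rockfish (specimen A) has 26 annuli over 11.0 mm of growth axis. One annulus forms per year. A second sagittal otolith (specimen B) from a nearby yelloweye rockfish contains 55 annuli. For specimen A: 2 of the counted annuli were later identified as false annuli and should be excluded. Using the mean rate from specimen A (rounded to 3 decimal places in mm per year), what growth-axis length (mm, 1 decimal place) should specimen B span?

25.2 mm

Specimen A: true annulus count = 26 − 2 = 24.
A: Mean rate = 11.0 mm / 24 years ≈ 0.458 mm/year.
For B, 0.458 mm/year × 55 years = 25.2 mm.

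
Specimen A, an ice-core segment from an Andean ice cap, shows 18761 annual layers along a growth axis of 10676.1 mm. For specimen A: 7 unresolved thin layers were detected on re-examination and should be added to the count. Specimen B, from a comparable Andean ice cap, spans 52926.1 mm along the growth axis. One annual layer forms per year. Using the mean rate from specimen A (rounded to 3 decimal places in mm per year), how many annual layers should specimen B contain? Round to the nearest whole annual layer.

93016 annual layers

Specimen A: true annual layer count = 18761 + 7 = 18768.
A: Mean rate = 10676.1 mm / 18768 years ≈ 0.569 mm/yr.
Specimen B: 52926.1 mm / 0.569 mm per year = 93015.99 years ≈ 93016 annual layers.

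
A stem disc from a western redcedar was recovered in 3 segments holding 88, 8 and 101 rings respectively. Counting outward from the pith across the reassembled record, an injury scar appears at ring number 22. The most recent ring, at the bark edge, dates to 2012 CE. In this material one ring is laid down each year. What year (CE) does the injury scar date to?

1837 CE

Total rings = 88 + 8 + 101 = 197.
197 − 22 = 175 rings lie beyond the injury scar toward the bark edge.
The ring at the bark edge is 2012 CE, so the injury scar dates to 2012 − 175 = 1837 CE.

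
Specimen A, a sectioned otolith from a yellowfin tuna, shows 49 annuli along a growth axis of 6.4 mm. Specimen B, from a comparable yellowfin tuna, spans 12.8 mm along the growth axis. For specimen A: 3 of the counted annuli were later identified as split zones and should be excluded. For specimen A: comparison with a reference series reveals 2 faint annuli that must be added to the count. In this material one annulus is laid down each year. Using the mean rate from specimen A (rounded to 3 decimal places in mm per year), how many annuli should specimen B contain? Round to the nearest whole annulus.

96 annuli

Specimen A: adjusted count: 49 − 3 + 2 = 48 annuli.
A: 6.4 mm over 48 years gives 6.4 / 48 ≈ 0.133 mm/year.
For B, 12.8 / 0.133 = 96.24 years ≈ 96 annuli.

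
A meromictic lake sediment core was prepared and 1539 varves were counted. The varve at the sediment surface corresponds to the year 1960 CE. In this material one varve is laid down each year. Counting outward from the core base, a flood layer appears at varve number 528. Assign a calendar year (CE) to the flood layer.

The flood layer sits at varve 528 from the core base, so 1539 − 528 = 1011 varves formed after it.
Counting back 1011 years from 1960 CE places the flood layer in 1960 − 1011 = 949 CE.

949 CE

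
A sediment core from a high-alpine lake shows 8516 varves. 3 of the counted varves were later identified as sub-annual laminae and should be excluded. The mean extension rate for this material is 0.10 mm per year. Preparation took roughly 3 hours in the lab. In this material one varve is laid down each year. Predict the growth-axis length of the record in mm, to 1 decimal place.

True varve count = 8516 − 3 = 8513.
Length ≈ 0.10 × 8513 = 851.3 mm.

851.3 mm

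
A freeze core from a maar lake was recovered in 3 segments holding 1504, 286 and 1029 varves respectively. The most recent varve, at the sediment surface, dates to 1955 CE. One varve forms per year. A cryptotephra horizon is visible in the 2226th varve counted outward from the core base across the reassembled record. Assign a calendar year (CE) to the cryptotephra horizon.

1362 CE

Total varves = 1504 + 286 + 1029 = 2819.
The cryptotephra horizon sits at varve 2226 from the core base, so 2819 − 2226 = 593 varves formed after it.
The varve at the sediment surface is 1955 CE, so the cryptotephra horizon dates to 1955 − 593 = 1362 CE.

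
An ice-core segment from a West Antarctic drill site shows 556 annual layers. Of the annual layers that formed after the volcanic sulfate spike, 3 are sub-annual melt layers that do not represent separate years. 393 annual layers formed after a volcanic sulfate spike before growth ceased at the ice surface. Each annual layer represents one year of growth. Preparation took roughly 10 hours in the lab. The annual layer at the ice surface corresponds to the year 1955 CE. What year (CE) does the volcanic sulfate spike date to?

393 annual layers formed after the volcanic sulfate spike.
Excluding 3 false annual layers: 393 − 3 = 390.
The annual layer at the ice surface is 1955 CE, so the volcanic sulfate spike dates to 1955 − 390 = 1565 CE.

1565 CE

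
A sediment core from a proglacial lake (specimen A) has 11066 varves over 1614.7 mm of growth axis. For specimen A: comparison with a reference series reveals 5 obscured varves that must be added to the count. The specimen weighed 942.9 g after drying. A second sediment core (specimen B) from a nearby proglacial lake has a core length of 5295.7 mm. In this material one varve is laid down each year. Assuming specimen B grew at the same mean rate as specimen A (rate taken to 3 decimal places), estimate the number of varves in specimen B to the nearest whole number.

36272 varves

Specimen A: after corrections the count is 11066 + 5 = 11071 varves.
A: 1614.7 mm over 11071 years gives 1614.7 / 11071 ≈ 0.146 mm per year.
B spans 5295.7 / 0.146 = 36271.92 years ≈ 36272 varves.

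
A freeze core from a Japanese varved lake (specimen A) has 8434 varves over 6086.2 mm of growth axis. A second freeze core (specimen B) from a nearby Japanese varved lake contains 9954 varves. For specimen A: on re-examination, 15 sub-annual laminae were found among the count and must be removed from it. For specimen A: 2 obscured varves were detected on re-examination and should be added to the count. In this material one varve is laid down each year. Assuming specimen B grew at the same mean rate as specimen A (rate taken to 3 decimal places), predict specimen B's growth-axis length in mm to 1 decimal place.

7196.7 mm

Specimen A: correcting the raw count gives 8434 − 15 + 2 = 8421 true varves.
A: 6086.2 mm over 8421 years gives 6086.2 / 8421 ≈ 0.723 mm/year.
Length of B = 0.723 × 9954 = 7196.7 mm.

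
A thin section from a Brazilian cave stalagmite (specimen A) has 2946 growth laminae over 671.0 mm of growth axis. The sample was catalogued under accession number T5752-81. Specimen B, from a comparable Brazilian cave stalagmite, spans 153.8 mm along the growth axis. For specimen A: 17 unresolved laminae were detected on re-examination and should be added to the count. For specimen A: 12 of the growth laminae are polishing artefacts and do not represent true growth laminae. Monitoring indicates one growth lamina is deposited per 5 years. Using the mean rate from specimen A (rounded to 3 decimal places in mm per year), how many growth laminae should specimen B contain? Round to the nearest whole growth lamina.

Specimen A: true growth lamina count = 2946 − 12 + 17 = 2951.
Specimen A: at 5 years per growth lamina, 2951 × 5 = 14755 years.
A: Extension rate ≈ 671.0 / 14755 = 0.045 mm/year.
B spans 153.8 / 0.045 = 3417.78 years; at 5 years per growth lamina that is 3417.78 / 5 ≈ 684 growth laminae.

684 growth laminae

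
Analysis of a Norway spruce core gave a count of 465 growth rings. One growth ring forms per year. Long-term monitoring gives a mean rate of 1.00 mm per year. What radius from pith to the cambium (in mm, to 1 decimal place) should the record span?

465 years of growth are recorded.
Length ≈ 1.00 × 465 = 465.0 mm.

465.0 mm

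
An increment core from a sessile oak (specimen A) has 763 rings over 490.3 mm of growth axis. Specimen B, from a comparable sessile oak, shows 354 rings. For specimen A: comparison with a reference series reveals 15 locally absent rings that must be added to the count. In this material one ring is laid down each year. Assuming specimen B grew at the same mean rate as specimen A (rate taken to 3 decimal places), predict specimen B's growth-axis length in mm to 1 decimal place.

223.0 mm

Specimen A: correcting the raw count gives 763 + 15 = 778 true rings.
A: Extension rate ≈ 490.3 / 778 = 0.630 mm per year.
B's length ≈ 0.630 × 354 = 223.0 mm.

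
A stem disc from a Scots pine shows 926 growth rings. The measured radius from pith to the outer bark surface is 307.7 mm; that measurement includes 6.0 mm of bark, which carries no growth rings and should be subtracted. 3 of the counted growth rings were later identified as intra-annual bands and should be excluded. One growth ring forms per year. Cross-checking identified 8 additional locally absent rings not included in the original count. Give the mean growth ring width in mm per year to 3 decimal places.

True growth ring count = 926 − 3 + 8 = 931.
Removing the 6.0 mm offcut leaves 307.7 − 6.0 = 301.7 mm.
Mean rate = 301.7 mm / 931 years ≈ 0.324 mm per year.

0.324 mm per year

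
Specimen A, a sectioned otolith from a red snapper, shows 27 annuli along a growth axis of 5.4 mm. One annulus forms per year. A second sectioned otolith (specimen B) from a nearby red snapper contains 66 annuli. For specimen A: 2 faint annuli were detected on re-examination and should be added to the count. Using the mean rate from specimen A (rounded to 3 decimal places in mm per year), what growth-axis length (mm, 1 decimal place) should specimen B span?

Specimen A: after corrections the count is 27 + 2 = 29 annuli.
A: Extension rate ≈ 5.4 / 29 = 0.186 mm/year.
Length of B = 0.186 × 66 = 12.3 mm.

12.3 mm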